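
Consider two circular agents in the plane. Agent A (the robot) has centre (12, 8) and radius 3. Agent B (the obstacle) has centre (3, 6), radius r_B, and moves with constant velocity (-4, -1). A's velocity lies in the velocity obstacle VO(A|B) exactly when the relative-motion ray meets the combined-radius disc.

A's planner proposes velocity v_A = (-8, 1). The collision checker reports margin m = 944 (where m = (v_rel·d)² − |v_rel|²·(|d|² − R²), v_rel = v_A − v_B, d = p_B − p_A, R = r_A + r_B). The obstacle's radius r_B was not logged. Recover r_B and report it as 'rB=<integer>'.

m = 944
d = (-9, -2);  v_rel = (-4, 2),  |v_rel|² = 20
v_rel×d = (-4)·(-2) − (2)·(-9) = 26
since m = R²·20 − 26²:  R² = (676 + 944) / 20 = 81
R = √81 = 9  ⇒  r_B = 9 − 3 = 6

rB=6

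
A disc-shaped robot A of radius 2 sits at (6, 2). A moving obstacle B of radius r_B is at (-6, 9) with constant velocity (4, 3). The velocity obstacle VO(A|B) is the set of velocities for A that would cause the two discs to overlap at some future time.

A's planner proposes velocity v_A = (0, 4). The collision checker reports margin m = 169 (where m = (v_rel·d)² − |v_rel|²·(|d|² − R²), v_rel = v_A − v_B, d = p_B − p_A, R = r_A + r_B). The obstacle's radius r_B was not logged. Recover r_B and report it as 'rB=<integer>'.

m = 169
d = (-12, 7);  v_rel = (-4, 1),  |v_rel|² = 17
v_rel×d = (-4)·(7) − (1)·(-12) = -16
since m = R²·17 − (-16)²:  R² = (256 + 169) / 17 = 25
R = √25 = 5  ⇒  r_B = 5 − 2 = 3

rB=3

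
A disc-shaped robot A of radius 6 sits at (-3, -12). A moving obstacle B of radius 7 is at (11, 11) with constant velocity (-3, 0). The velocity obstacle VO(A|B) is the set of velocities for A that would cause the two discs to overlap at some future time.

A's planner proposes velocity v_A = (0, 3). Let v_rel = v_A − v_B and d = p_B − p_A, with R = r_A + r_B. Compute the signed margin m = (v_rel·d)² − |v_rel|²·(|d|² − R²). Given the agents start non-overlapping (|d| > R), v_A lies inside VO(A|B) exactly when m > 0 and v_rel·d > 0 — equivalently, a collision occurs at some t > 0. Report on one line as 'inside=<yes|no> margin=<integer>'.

d = (14, 23),  |d|² = 725;  R = 6+7 = 13,  c = 725−13² = 556
v_rel = (3, 3),  |v_rel|² = 18;  v_rel·d = (3)·(14) + (3)·(23) = 111
18·t² − 222·t + 556 = 0  ⇒  m = 111² − 18·556 = 2313
m = 2313 > 0,  v_rel·d = 111 > 0  ⇒  inside

inside=yes margin=2313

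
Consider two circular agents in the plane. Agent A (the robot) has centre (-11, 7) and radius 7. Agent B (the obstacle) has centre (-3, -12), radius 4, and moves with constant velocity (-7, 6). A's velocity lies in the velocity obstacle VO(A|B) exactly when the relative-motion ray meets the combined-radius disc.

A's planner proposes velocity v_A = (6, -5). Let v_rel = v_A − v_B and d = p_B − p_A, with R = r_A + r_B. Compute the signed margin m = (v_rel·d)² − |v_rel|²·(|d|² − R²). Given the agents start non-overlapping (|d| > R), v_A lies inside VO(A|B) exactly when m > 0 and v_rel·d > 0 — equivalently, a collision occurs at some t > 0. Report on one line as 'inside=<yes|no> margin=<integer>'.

d = (8, -19),  |d|² = 425;  R = 7+4 = 11,  c = 425−11² = 304
v_rel = (13, -11),  |v_rel|² = 290;  v_rel·d = (13)·(8) + (-11)·(-19) = 313
290·t² − 626·t + 304 = 0  ⇒  m = 313² − 290·304 = 9809
m = 9809 > 0,  v_rel·d = 313 > 0  ⇒  inside

inside=yes margin=9809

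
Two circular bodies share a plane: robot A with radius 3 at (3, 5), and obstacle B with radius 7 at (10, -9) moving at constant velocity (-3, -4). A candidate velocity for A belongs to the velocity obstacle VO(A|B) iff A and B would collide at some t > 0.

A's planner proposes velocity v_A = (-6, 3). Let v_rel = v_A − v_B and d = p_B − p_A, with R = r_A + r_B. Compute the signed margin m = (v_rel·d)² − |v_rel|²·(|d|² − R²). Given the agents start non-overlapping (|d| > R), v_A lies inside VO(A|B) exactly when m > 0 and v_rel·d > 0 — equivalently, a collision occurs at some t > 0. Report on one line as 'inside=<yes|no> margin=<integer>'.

d = (7, -14),  |d|² = 245;  R = 3+7 = 10,  c = 245−10² = 145
v_rel = (-3, 7),  |v_rel|² = 58;  v_rel·d = (-3)·(7) + (7)·(-14) = -119
58·t² + 238·t + 145 = 0  ⇒  m = (-119)² − 58·145 = 5751
m = 5751 > 0,  v_rel·d = -119 < 0  ⇒  outside

inside=no margin=5751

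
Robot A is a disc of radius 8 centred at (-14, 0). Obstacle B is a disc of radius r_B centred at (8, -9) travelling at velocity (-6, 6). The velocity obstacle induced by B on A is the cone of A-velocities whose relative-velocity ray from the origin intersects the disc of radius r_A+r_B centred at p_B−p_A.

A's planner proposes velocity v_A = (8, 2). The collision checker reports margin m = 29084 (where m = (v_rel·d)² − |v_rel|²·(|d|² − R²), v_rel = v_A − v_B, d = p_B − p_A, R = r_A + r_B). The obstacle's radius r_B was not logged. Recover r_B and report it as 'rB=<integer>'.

m = 29084
d = (22, -9);  v_rel = (14, -4),  |v_rel|² = 212
v_rel×d = (14)·(-9) − (-4)·(22) = -38
since m = R²·212 − (-38)²:  R² = (1444 + 29084) / 212 = 144
R = √144 = 12  ⇒  r_B = 12 − 8 = 4

rB=4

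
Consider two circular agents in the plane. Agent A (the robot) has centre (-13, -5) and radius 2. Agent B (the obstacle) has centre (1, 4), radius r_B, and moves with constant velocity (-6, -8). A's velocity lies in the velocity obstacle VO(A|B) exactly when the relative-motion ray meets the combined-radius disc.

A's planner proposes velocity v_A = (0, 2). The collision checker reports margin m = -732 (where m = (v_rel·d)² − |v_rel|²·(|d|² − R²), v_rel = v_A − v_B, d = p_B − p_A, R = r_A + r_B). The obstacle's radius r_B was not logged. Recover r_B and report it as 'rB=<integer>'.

m = -732
d = (14, 9);  v_rel = (6, 10),  |v_rel|² = 136
v_rel×d = (6)·(9) − (10)·(14) = -86
since m = R²·136 − (-86)²:  R² = (7396 + -732) / 136 = 49
R = √49 = 7  ⇒  r_B = 7 − 2 = 5

rB=5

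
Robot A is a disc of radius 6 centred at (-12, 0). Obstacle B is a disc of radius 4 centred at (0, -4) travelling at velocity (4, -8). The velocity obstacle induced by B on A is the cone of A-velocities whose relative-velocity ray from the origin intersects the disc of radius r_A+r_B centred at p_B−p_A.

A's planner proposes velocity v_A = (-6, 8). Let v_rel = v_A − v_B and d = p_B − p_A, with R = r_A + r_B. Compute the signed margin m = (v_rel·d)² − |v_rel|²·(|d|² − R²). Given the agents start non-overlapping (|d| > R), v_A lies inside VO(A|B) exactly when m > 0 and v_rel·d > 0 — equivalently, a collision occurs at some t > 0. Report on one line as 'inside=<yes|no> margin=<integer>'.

d = (12, -4),  |d|² = 160;  R = 6+4 = 10,  c = 160−10² = 60
v_rel = (-10, 16),  |v_rel|² = 356;  v_rel·d = (-10)·(12) + (16)·(-4) = -184
356·t² + 368·t + 60 = 0  ⇒  m = (-184)² − 356·60 = 12496
m = 12496 > 0,  v_rel·d = -184 < 0  ⇒  outside

inside=no margin=12496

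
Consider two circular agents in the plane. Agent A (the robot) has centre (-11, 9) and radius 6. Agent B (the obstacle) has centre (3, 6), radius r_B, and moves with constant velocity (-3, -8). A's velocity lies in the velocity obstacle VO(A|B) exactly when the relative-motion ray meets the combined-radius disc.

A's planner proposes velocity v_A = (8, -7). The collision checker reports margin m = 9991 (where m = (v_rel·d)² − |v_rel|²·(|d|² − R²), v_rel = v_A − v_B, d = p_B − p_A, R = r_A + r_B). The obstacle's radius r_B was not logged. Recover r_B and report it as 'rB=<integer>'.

m = 9991
d = (14, -3);  v_rel = (11, 1),  |v_rel|² = 122
v_rel×d = (11)·(-3) − (1)·(14) = -47
since m = R²·122 − (-47)²:  R² = (2209 + 9991) / 122 = 100
R = √100 = 10  ⇒  r_B = 10 − 6 = 4

rB=4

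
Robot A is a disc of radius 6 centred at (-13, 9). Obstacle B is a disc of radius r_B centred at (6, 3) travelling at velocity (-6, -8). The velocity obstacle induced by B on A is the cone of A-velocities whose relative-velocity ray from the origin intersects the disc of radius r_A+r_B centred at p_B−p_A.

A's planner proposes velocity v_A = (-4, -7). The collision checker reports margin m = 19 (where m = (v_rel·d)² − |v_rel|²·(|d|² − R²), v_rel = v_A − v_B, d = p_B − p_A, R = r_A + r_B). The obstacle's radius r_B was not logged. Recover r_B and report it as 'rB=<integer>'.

m = 19
d = (19, -6);  v_rel = (2, 1),  |v_rel|² = 5
v_rel×d = (2)·(-6) − (1)·(19) = -31
since m = R²·5 − (-31)²:  R² = (961 + 19) / 5 = 196
R = √196 = 14  ⇒  r_B = 14 − 6 = 8

rB=8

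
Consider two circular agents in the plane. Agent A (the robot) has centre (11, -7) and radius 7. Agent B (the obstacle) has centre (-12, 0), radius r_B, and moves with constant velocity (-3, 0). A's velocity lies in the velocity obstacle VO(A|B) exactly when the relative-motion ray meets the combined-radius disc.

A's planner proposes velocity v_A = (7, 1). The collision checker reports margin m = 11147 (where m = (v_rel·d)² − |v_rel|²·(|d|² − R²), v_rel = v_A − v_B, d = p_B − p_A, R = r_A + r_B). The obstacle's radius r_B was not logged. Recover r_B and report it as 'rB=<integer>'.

m = 11147
d = (-23, 7);  v_rel = (10, 1),  |v_rel|² = 101
v_rel×d = (10)·(7) − (1)·(-23) = 93
since m = R²·101 − 93²:  R² = (8649 + 11147) / 101 = 196
R = √196 = 14  ⇒  r_B = 14 − 7 = 7

rB=7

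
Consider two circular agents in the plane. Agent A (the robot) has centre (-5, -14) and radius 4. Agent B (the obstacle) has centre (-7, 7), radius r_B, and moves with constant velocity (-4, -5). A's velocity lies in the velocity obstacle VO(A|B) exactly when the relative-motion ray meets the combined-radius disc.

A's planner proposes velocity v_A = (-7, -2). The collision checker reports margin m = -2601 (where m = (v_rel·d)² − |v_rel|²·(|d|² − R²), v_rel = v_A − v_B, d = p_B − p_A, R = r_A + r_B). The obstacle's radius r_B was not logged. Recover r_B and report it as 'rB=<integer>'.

m = -2601
d = (-2, 21);  v_rel = (-3, 3),  |v_rel|² = 18
v_rel×d = (-3)·(21) − (3)·(-2) = -57
since m = R²·18 − (-57)²:  R² = (3249 + -2601) / 18 = 36
R = √36 = 6  ⇒  r_B = 6 − 4 = 2

rB=2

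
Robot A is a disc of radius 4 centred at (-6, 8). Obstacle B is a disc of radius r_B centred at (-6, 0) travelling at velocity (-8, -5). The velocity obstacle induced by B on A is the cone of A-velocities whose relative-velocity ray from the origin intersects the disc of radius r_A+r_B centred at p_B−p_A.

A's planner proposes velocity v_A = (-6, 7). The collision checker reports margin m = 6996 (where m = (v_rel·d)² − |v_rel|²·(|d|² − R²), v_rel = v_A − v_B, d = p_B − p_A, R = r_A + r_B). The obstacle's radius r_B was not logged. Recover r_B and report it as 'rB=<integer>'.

m = 6996
d = (0, -8);  v_rel = (2, 12),  |v_rel|² = 148
v_rel×d = (2)·(-8) − (12)·(0) = -16
since m = R²·148 − (-16)²:  R² = (256 + 6996) / 148 = 49
R = √49 = 7  ⇒  r_B = 7 − 4 = 3

rB=3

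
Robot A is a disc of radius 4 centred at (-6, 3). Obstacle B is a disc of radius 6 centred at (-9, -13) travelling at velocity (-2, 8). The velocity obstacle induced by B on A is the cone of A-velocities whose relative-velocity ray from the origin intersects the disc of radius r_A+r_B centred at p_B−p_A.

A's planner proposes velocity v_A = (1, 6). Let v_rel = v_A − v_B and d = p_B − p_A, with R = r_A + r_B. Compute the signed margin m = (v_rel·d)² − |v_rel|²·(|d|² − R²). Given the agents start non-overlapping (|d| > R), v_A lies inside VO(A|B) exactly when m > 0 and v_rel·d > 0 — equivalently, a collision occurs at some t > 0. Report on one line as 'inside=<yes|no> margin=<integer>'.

d = (-3, -16),  |d|² = 265;  R = 4+6 = 10,  c = 265−10² = 165
v_rel = (3, -2),  |v_rel|² = 13;  v_rel·d = (3)·(-3) + (-2)·(-16) = 23
13·t² − 46·t + 165 = 0  ⇒  m = 23² − 13·165 = -1616
m = -1616 < 0,  v_rel·d = 23 > 0  ⇒  outside

inside=no margin=-1616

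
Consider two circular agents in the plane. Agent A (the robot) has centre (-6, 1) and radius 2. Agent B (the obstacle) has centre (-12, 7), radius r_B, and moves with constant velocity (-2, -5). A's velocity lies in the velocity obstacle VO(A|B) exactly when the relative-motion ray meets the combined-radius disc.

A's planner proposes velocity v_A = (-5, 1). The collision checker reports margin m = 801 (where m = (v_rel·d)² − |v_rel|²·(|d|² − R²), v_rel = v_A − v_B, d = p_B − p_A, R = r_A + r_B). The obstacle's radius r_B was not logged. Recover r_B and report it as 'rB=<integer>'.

m = 801
d = (-6, 6);  v_rel = (-3, 6),  |v_rel|² = 45
v_rel×d = (-3)·(6) − (6)·(-6) = 18
since m = R²·45 − 18²:  R² = (324 + 801) / 45 = 25
R = √25 = 5  ⇒  r_B = 5 − 2 = 3

rB=3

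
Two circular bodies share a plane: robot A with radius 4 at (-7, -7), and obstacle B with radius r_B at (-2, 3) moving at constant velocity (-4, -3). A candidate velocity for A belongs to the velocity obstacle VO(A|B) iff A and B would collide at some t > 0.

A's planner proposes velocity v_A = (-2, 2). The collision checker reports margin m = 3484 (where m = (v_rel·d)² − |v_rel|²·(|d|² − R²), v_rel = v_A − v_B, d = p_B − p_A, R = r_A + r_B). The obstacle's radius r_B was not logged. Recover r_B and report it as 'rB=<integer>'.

m = 3484
d = (5, 10);  v_rel = (2, 5),  |v_rel|² = 29
v_rel×d = (2)·(10) − (5)·(5) = -5
since m = R²·29 − (-5)²:  R² = (25 + 3484) / 29 = 121
R = √121 = 11  ⇒  r_B = 11 − 4 = 7

rB=7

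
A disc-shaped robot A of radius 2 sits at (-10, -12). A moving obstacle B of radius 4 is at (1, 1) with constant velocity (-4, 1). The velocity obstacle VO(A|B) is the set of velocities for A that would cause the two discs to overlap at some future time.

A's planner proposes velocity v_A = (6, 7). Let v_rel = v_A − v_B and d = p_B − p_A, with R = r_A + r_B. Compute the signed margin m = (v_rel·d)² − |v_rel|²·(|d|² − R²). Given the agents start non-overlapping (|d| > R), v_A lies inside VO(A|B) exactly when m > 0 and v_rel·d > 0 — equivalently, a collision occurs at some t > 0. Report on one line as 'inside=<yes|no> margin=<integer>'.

d = (11, 13),  |d|² = 290;  R = 2+4 = 6,  c = 290−6² = 254
v_rel = (10, 6),  |v_rel|² = 136;  v_rel·d = (10)·(11) + (6)·(13) = 188
136·t² − 376·t + 254 = 0  ⇒  m = 188² − 136·254 = 800
m = 800 > 0,  v_rel·d = 188 > 0  ⇒  inside

inside=yes margin=800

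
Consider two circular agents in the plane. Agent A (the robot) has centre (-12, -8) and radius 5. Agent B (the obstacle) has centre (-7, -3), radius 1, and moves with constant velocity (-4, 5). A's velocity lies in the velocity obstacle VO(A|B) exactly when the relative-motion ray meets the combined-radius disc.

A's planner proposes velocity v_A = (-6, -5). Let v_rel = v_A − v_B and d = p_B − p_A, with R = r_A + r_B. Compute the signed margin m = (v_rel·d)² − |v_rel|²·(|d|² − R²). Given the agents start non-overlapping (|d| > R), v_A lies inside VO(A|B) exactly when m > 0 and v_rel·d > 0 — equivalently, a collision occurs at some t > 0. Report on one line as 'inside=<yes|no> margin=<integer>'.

d = (5, 5),  |d|² = 50;  R = 5+1 = 6,  c = 50−6² = 14
v_rel = (-2, -10),  |v_rel|² = 104;  v_rel·d = (-2)·(5) + (-10)·(5) = -60
104·t² + 120·t + 14 = 0  ⇒  m = (-60)² − 104·14 = 2144
m = 2144 > 0,  v_rel·d = -60 < 0  ⇒  outside

inside=no margin=2144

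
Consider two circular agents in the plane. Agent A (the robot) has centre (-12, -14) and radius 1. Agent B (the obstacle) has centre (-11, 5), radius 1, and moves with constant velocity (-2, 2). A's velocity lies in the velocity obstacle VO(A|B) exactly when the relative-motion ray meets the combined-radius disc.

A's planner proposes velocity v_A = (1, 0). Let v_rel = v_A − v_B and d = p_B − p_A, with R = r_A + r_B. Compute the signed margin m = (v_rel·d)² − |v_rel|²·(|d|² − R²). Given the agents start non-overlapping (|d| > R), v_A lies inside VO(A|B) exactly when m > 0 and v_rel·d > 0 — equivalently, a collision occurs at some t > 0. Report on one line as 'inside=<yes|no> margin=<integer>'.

d = (1, 19),  |d|² = 362;  R = 1+1 = 2,  c = 362−2² = 358
v_rel = (3, -2),  |v_rel|² = 13;  v_rel·d = (3)·(1) + (-2)·(19) = -35
13·t² + 70·t + 358 = 0  ⇒  m = (-35)² − 13·358 = -3429
m = -3429 < 0,  v_rel·d = -35 < 0  ⇒  outside

inside=no margin=-3429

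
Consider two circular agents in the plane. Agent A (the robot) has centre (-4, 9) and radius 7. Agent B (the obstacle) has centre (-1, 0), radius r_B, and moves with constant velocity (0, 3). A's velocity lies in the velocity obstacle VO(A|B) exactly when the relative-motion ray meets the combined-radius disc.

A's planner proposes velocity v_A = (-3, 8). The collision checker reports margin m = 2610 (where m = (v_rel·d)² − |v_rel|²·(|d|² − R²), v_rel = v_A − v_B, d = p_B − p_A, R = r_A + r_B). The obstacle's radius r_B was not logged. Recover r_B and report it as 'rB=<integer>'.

m = 2610
d = (3, -9);  v_rel = (-3, 5),  |v_rel|² = 34
v_rel×d = (-3)·(-9) − (5)·(3) = 12
since m = R²·34 − 12²:  R² = (144 + 2610) / 34 = 81
R = √81 = 9  ⇒  r_B = 9 − 7 = 2

rB=2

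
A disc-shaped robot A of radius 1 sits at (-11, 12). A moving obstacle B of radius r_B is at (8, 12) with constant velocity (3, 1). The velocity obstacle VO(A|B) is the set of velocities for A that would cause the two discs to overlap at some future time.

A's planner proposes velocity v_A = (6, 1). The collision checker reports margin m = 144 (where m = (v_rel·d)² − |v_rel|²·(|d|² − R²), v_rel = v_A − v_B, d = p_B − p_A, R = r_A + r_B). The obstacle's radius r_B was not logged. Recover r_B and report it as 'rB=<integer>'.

m = 144
d = (19, 0);  v_rel = (3, 0),  |v_rel|² = 9
v_rel×d = (3)·(0) − (0)·(19) = 0
since m = R²·9 − 0²:  R² = (0 + 144) / 9 = 16
R = √16 = 4  ⇒  r_B = 4 − 1 = 3

rB=3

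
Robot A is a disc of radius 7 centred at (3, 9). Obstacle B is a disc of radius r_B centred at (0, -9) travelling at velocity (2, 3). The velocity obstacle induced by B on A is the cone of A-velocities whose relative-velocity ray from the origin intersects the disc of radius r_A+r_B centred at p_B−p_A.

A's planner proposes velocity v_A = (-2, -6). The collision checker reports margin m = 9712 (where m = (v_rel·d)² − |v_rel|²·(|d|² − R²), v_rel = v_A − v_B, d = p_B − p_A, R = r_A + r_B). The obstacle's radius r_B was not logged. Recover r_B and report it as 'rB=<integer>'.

m = 9712
d = (-3, -18);  v_rel = (-4, -9),  |v_rel|² = 97
v_rel×d = (-4)·(-18) − (-9)·(-3) = 45
since m = R²·97 − 45²:  R² = (2025 + 9712) / 97 = 121
R = √121 = 11  ⇒  r_B = 11 − 7 = 4

rB=4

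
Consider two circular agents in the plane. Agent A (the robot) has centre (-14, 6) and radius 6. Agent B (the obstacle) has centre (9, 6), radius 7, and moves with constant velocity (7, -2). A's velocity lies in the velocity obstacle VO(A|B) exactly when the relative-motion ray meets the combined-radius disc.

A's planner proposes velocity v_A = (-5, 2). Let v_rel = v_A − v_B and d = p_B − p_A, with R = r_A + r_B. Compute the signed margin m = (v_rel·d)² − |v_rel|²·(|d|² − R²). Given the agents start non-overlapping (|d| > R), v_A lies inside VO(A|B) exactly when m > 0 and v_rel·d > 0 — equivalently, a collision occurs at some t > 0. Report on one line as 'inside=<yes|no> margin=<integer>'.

d = (23, 0),  |d|² = 529;  R = 6+7 = 13,  c = 529−13² = 360
v_rel = (-12, 4),  |v_rel|² = 160;  v_rel·d = (-12)·(23) + (4)·(0) = -276
160·t² + 552·t + 360 = 0  ⇒  m = (-276)² − 160·360 = 18576
m = 18576 > 0,  v_rel·d = -276 < 0  ⇒  outside

inside=no margin=18576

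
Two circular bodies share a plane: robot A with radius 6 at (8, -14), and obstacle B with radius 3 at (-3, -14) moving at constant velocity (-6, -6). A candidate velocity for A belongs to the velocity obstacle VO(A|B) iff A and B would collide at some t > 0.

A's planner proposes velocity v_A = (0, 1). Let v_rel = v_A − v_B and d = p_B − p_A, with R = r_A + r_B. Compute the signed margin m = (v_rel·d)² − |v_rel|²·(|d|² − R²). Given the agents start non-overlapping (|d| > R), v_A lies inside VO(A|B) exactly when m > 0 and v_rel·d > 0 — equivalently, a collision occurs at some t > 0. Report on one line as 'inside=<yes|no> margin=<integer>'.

d = (-11, 0),  |d|² = 121;  R = 6+3 = 9,  c = 121−9² = 40
v_rel = (6, 7),  |v_rel|² = 85;  v_rel·d = (6)·(-11) + (7)·(0) = -66
85·t² + 132·t + 40 = 0  ⇒  m = (-66)² − 85·40 = 956
m = 956 > 0,  v_rel·d = -66 < 0  ⇒  outside

inside=no margin=956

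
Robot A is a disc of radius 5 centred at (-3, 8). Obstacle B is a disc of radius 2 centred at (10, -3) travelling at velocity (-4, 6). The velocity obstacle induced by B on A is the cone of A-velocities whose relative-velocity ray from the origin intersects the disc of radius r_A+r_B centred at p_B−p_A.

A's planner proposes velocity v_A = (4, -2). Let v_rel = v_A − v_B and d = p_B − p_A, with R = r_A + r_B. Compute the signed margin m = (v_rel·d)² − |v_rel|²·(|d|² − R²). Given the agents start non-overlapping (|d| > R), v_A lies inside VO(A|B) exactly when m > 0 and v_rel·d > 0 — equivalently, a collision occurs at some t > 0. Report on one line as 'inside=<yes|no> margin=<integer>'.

d = (13, -11),  |d|² = 290;  R = 5+2 = 7,  c = 290−7² = 241
v_rel = (8, -8),  |v_rel|² = 128;  v_rel·d = (8)·(13) + (-8)·(-11) = 192
128·t² − 384·t + 241 = 0  ⇒  m = 192² − 128·241 = 6016
m = 6016 > 0,  v_rel·d = 192 > 0  ⇒  inside

inside=yes margin=6016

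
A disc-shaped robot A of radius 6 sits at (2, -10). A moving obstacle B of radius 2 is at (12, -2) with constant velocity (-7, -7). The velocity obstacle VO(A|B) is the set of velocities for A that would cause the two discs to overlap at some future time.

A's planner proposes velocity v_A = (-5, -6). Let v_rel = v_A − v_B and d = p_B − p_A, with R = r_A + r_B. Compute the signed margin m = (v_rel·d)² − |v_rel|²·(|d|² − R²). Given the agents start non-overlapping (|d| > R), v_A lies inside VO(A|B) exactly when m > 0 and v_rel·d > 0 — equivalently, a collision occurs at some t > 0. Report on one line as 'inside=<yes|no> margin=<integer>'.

d = (10, 8),  |d|² = 164;  R = 6+2 = 8,  c = 164−8² = 100
v_rel = (2, 1),  |v_rel|² = 5;  v_rel·d = (2)·(10) + (1)·(8) = 28
5·t² − 56·t + 100 = 0  ⇒  m = 28² − 5·100 = 284
m = 284 > 0,  v_rel·d = 28 > 0  ⇒  inside

inside=yes margin=284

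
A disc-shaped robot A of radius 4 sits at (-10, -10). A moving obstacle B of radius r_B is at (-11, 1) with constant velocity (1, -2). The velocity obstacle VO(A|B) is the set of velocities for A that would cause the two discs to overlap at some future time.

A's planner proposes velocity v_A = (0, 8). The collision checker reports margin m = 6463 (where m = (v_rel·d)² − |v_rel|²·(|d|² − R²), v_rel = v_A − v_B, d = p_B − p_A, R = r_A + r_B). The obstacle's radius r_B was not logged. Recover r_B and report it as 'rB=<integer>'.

m = 6463
d = (-1, 11);  v_rel = (-1, 10),  |v_rel|² = 101
v_rel×d = (-1)·(11) − (10)·(-1) = -1
since m = R²·101 − (-1)²:  R² = (1 + 6463) / 101 = 64
R = √64 = 8  ⇒  r_B = 8 − 4 = 4

rB=4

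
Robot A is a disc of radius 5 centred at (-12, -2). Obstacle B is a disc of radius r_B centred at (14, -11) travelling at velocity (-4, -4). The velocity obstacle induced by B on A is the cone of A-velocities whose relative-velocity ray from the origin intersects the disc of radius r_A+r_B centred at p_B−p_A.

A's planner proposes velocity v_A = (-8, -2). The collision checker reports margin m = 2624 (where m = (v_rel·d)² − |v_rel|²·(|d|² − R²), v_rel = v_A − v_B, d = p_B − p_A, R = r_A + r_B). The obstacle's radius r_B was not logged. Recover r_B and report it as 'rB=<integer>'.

m = 2624
d = (26, -9);  v_rel = (-4, 2),  |v_rel|² = 20
v_rel×d = (-4)·(-9) − (2)·(26) = -16
since m = R²·20 − (-16)²:  R² = (256 + 2624) / 20 = 144
R = √144 = 12  ⇒  r_B = 12 − 5 = 7

rB=7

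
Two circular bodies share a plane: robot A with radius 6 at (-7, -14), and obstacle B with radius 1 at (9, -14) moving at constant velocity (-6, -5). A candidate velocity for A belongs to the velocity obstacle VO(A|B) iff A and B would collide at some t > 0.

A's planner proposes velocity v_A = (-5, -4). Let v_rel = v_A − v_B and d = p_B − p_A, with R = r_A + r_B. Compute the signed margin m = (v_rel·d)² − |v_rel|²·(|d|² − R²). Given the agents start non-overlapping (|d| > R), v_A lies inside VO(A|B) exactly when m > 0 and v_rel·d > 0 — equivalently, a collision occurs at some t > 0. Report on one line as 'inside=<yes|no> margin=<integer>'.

d = (16, 0),  |d|² = 256;  R = 6+1 = 7,  c = 256−7² = 207
v_rel = (1, 1),  |v_rel|² = 2;  v_rel·d = (1)·(16) + (1)·(0) = 16
2·t² − 32·t + 207 = 0  ⇒  m = 16² − 2·207 = -158
m = -158 < 0,  v_rel·d = 16 > 0  ⇒  outside

inside=no margin=-158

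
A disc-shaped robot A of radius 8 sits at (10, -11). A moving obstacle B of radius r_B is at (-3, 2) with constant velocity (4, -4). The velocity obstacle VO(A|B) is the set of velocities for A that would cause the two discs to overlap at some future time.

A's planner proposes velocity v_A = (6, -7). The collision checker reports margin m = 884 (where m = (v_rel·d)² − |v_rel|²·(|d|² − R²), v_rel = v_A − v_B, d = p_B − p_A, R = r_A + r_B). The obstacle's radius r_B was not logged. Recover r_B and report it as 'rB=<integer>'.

m = 884
d = (-13, 13);  v_rel = (2, -3),  |v_rel|² = 13
v_rel×d = (2)·(13) − (-3)·(-13) = -13
since m = R²·13 − (-13)²:  R² = (169 + 884) / 13 = 81
R = √81 = 9  ⇒  r_B = 9 − 8 = 1

rB=1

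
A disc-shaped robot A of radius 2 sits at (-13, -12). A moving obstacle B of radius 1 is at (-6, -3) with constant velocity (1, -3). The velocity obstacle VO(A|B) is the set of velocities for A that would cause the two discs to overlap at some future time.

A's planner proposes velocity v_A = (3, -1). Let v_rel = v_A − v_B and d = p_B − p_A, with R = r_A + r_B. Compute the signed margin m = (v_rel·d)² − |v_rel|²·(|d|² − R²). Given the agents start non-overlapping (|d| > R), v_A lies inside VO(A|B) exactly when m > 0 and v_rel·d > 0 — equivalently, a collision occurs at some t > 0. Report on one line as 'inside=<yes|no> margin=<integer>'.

d = (7, 9),  |d|² = 130;  R = 2+1 = 3,  c = 130−3² = 121
v_rel = (2, 2),  |v_rel|² = 8;  v_rel·d = (2)·(7) + (2)·(9) = 32
8·t² − 64·t + 121 = 0  ⇒  m = 32² − 8·121 = 56
m = 56 > 0,  v_rel·d = 32 > 0  ⇒  inside

inside=yes margin=56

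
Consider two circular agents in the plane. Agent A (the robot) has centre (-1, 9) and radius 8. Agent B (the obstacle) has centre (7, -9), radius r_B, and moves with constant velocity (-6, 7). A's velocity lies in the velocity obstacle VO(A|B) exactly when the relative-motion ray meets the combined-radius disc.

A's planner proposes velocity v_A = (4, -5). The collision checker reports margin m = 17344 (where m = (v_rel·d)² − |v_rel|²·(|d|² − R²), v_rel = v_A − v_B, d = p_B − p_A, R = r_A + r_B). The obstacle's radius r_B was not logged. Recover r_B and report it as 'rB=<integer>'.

m = 17344
d = (8, -18);  v_rel = (10, -12),  |v_rel|² = 244
v_rel×d = (10)·(-18) − (-12)·(8) = -84
since m = R²·244 − (-84)²:  R² = (7056 + 17344) / 244 = 100
R = √100 = 10  ⇒  r_B = 10 − 8 = 2

rB=2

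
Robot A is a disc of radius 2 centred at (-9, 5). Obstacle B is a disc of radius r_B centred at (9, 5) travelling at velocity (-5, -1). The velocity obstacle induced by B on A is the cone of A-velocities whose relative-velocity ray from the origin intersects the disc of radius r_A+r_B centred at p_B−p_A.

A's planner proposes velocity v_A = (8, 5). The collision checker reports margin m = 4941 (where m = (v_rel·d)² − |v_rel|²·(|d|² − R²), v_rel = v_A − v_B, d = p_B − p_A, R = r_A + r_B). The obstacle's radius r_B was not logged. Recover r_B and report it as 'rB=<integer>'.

m = 4941
d = (18, 0);  v_rel = (13, 6),  |v_rel|² = 205
v_rel×d = (13)·(0) − (6)·(18) = -108
since m = R²·205 − (-108)²:  R² = (11664 + 4941) / 205 = 81
R = √81 = 9  ⇒  r_B = 9 − 2 = 7

rB=7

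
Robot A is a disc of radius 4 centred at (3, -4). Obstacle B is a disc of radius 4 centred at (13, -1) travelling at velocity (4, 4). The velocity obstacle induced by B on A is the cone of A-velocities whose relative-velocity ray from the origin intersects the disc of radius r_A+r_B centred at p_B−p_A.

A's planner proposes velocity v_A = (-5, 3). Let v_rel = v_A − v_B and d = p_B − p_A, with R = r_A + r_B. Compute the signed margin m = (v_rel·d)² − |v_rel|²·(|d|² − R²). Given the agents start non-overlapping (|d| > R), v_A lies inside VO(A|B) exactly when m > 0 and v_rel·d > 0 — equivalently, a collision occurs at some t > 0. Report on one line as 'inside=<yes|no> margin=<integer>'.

d = (10, 3),  |d|² = 109;  R = 4+4 = 8,  c = 109−8² = 45
v_rel = (-9, -1),  |v_rel|² = 82;  v_rel·d = (-9)·(10) + (-1)·(3) = -93
82·t² + 186·t + 45 = 0  ⇒  m = (-93)² − 82·45 = 4959
m = 4959 > 0,  v_rel·d = -93 < 0  ⇒  outside

inside=no margin=4959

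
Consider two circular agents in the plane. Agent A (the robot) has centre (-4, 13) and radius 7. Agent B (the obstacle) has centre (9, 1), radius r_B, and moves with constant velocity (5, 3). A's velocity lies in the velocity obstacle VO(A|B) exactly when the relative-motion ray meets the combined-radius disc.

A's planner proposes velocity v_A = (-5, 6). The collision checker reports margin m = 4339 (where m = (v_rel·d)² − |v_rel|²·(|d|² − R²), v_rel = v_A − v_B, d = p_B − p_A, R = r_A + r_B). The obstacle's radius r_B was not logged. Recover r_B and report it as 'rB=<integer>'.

m = 4339
d = (13, -12);  v_rel = (-10, 3),  |v_rel|² = 109
v_rel×d = (-10)·(-12) − (3)·(13) = 81
since m = R²·109 − 81²:  R² = (6561 + 4339) / 109 = 100
R = √100 = 10  ⇒  r_B = 10 − 7 = 3

rB=3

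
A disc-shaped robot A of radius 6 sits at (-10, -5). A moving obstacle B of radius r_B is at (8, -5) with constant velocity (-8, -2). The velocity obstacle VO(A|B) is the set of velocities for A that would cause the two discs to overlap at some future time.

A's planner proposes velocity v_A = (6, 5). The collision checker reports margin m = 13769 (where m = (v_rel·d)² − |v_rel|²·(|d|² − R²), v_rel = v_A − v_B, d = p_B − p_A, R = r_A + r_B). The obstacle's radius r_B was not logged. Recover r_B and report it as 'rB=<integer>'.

m = 13769
d = (18, 0);  v_rel = (14, 7),  |v_rel|² = 245
v_rel×d = (14)·(0) − (7)·(18) = -126
since m = R²·245 − (-126)²:  R² = (15876 + 13769) / 245 = 121
R = √121 = 11  ⇒  r_B = 11 − 6 = 5

rB=5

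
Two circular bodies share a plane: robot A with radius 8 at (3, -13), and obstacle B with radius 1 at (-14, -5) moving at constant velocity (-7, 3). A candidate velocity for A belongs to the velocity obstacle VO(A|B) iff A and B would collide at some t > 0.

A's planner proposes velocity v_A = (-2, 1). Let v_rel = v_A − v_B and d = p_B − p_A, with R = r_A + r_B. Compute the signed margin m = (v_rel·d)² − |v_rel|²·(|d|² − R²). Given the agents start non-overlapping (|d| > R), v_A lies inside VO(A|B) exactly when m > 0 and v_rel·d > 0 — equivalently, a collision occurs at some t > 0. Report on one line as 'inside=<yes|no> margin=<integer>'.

d = (-17, 8),  |d|² = 353;  R = 8+1 = 9,  c = 353−9² = 272
v_rel = (5, -2),  |v_rel|² = 29;  v_rel·d = (5)·(-17) + (-2)·(8) = -101
29·t² + 202·t + 272 = 0  ⇒  m = (-101)² − 29·272 = 2313
m = 2313 > 0,  v_rel·d = -101 < 0  ⇒  outside

inside=no margin=2313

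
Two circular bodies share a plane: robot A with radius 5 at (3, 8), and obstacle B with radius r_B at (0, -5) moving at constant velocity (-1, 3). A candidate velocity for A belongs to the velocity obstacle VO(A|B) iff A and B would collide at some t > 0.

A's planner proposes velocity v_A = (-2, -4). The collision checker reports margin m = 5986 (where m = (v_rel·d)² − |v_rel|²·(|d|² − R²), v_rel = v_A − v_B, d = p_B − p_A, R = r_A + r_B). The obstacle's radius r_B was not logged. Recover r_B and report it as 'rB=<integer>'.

m = 5986
d = (-3, -13);  v_rel = (-1, -7),  |v_rel|² = 50
v_rel×d = (-1)·(-13) − (-7)·(-3) = -8
since m = R²·50 − (-8)²:  R² = (64 + 5986) / 50 = 121
R = √121 = 11  ⇒  r_B = 11 − 5 = 6

rB=6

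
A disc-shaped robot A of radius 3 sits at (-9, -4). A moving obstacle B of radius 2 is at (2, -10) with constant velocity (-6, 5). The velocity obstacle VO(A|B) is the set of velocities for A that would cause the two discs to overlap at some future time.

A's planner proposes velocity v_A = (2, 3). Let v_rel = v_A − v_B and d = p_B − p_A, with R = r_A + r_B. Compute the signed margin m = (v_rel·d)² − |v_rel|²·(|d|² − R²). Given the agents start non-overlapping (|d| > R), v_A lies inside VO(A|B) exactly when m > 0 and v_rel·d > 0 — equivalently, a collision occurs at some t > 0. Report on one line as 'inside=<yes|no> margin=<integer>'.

d = (11, -6),  |d|² = 157;  R = 3+2 = 5,  c = 157−5² = 132
v_rel = (8, -2),  |v_rel|² = 68;  v_rel·d = (8)·(11) + (-2)·(-6) = 100
68·t² − 200·t + 132 = 0  ⇒  m = 100² − 68·132 = 1024
m = 1024 > 0,  v_rel·d = 100 > 0  ⇒  inside

inside=yes margin=1024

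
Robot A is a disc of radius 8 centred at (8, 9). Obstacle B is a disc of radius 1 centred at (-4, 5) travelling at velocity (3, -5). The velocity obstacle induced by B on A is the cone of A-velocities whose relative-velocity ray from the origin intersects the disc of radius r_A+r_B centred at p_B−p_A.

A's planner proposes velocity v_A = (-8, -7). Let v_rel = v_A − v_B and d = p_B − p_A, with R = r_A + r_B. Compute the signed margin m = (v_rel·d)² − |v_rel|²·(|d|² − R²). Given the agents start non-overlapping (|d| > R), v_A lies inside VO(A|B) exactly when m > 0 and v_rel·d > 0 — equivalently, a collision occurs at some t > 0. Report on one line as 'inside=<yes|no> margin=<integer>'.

d = (-12, -4),  |d|² = 160;  R = 8+1 = 9,  c = 160−9² = 79
v_rel = (-11, -2),  |v_rel|² = 125;  v_rel·d = (-11)·(-12) + (-2)·(-4) = 140
125·t² − 280·t + 79 = 0  ⇒  m = 140² − 125·79 = 9725
m = 9725 > 0,  v_rel·d = 140 > 0  ⇒  inside

inside=yes margin=9725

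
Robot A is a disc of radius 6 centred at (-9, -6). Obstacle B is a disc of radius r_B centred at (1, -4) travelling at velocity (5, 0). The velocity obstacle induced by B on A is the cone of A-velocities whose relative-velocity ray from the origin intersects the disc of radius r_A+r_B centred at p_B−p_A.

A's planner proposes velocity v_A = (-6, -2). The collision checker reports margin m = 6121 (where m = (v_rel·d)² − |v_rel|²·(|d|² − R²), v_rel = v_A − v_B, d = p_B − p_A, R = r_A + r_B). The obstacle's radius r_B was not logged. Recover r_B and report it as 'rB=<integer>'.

m = 6121
d = (10, 2);  v_rel = (-11, -2),  |v_rel|² = 125
v_rel×d = (-11)·(2) − (-2)·(10) = -2
since m = R²·125 − (-2)²:  R² = (4 + 6121) / 125 = 49
R = √49 = 7  ⇒  r_B = 7 − 6 = 1

rB=1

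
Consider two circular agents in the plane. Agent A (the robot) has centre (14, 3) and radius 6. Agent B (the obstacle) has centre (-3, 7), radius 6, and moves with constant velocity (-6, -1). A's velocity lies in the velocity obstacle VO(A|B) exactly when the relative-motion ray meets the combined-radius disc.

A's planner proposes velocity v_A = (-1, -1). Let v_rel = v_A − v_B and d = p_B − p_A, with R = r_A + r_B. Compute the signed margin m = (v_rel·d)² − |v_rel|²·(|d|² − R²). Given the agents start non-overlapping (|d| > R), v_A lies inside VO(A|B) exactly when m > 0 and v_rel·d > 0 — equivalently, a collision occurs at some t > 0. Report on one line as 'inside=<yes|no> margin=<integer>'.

d = (-17, 4),  |d|² = 305;  R = 6+6 = 12,  c = 305−12² = 161
v_rel = (5, 0),  |v_rel|² = 25;  v_rel·d = (5)·(-17) + (0)·(4) = -85
25·t² + 170·t + 161 = 0  ⇒  m = (-85)² − 25·161 = 3200
m = 3200 > 0,  v_rel·d = -85 < 0  ⇒  outside

inside=no margin=3200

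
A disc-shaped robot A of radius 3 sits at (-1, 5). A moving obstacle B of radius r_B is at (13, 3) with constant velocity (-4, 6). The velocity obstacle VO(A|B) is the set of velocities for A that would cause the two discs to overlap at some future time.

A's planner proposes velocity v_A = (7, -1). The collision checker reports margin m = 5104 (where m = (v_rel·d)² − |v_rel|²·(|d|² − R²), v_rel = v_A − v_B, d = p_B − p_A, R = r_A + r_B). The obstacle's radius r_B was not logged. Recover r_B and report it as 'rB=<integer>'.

m = 5104
d = (14, -2);  v_rel = (11, -7),  |v_rel|² = 170
v_rel×d = (11)·(-2) − (-7)·(14) = 76
since m = R²·170 − 76²:  R² = (5776 + 5104) / 170 = 64
R = √64 = 8  ⇒  r_B = 8 − 3 = 5

rB=5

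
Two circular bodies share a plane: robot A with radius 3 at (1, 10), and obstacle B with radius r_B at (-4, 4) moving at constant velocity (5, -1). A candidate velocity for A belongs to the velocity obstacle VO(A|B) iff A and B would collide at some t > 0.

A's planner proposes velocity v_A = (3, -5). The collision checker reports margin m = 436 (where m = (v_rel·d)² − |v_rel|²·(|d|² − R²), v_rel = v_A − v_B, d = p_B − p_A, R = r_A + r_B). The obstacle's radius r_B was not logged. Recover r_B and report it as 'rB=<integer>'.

m = 436
d = (-5, -6);  v_rel = (-2, -4),  |v_rel|² = 20
v_rel×d = (-2)·(-6) − (-4)·(-5) = -8
since m = R²·20 − (-8)²:  R² = (64 + 436) / 20 = 25
R = √25 = 5  ⇒  r_B = 5 − 3 = 2

rB=2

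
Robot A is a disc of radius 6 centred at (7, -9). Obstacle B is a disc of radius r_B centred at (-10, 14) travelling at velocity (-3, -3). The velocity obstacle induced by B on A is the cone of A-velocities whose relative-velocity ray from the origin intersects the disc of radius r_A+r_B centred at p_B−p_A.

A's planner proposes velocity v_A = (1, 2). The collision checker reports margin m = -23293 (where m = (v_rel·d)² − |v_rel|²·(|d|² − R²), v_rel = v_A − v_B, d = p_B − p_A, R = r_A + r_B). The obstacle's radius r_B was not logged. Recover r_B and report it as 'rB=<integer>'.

m = -23293
d = (-17, 23);  v_rel = (4, 5),  |v_rel|² = 41
v_rel×d = (4)·(23) − (5)·(-17) = 177
since m = R²·41 − 177²:  R² = (31329 + -23293) / 41 = 196
R = √196 = 14  ⇒  r_B = 14 − 6 = 8

rB=8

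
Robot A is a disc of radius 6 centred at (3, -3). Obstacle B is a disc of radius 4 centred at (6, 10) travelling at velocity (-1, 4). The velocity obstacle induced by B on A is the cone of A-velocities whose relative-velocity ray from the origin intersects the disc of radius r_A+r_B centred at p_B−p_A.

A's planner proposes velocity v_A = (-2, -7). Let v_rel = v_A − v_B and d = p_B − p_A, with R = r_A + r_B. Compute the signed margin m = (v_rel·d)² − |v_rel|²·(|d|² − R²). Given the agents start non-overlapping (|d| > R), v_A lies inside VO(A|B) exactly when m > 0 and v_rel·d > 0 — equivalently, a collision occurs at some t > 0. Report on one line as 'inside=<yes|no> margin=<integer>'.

d = (3, 13),  |d|² = 178;  R = 6+4 = 10,  c = 178−10² = 78
v_rel = (-1, -11),  |v_rel|² = 122;  v_rel·d = (-1)·(3) + (-11)·(13) = -146
122·t² + 292·t + 78 = 0  ⇒  m = (-146)² − 122·78 = 11800
m = 11800 > 0,  v_rel·d = -146 < 0  ⇒  outside

inside=no margin=11800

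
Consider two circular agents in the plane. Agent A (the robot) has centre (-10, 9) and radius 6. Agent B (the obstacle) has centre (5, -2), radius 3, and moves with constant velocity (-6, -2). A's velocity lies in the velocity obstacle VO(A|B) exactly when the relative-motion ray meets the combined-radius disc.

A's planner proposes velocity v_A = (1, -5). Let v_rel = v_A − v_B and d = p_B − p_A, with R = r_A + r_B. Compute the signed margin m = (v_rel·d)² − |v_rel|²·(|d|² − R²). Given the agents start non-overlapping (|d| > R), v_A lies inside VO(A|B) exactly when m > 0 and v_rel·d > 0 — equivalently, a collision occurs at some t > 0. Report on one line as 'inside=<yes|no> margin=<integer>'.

d = (15, -11),  |d|² = 346;  R = 6+3 = 9,  c = 346−9² = 265
v_rel = (7, -3),  |v_rel|² = 58;  v_rel·d = (7)·(15) + (-3)·(-11) = 138
58·t² − 276·t + 265 = 0  ⇒  m = 138² − 58·265 = 3674
m = 3674 > 0,  v_rel·d = 138 > 0  ⇒  inside

inside=yes margin=3674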